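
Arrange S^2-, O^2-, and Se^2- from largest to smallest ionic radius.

All are in the same group with charge -2. Radius grows down the group as n (the outermost shell) increases.

Se^2- > S^2- > O^2-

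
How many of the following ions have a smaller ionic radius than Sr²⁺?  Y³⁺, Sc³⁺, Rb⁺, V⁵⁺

3

Electron counts and nuclear charges: V⁵⁺ (Z=23, 18 e⁻), Sc³⁺ (Z=21, 18 e⁻), Y³⁺ (Z=39, 36 e⁻), Sr²⁺ (Z=38, 36 e⁻), Rb⁺ (Z=37, 36 e⁻). V⁵⁺ < Sc³⁺ (isoelectronic, higher Z=23 is smaller); Sc³⁺ < Y³⁺ (same group, period 4 vs 5); Y³⁺ < Sr²⁺ (both 36 e⁻, Z=39>38); Sr²⁺ < Rb⁺ (isoelectronic, higher Z=38 is smaller).
Overall: V⁵⁺ < Sc³⁺ < Y³⁺ < Sr²⁺ < Rb⁺. Sr²⁺ has 3 below it and 1 above. Count: 3.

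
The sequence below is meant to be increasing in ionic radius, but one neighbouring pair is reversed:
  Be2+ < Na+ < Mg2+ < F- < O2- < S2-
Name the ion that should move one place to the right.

Na+

The pair Na+, Mg2+ is the wrong way round — both have 10 electrons but Z(Mg)=12 > Z(Na)=11, so Mg2+ should be the smaller of the two. All other adjacent pairs agree with periodic trends, so Na+ is the misplaced ion.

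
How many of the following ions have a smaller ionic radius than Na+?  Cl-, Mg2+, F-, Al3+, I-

2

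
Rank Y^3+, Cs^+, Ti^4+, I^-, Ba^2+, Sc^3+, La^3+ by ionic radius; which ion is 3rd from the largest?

Ba^2+

Ti^4+ (Z=22, 18 e⁻), Sc^3+ (Z=21, 18 e⁻), Y^3+ (Z=39, 36 e⁻), La^3+ (Z=57, 54 e⁻), Ba^2+ (Z=56, 54 e⁻), Cs^+ (Z=55, 54 e⁻), I^- (Z=53, 54 e⁻). Ti^4+ < Sc^3+ (isoelectronic, higher Z=22 is smaller); Sc^3+ < Y^3+ (same group, period 4 vs 5); Y^3+ < La^3+ (same group, period 5 vs 6); La^3+ < Ba^2+ (both 54 e⁻, Z=57>56); Ba^2+ < Cs^+ (isoelectronic, higher Z=56 is smaller); Cs^+ < I^- (isoelectronic, higher Z=55 is smaller).
So the order is Ti^4+ < Sc^3+ < Y^3+ < La^3+ < Ba^2+ < Cs^+ < I^-; the 3rd-largest ion is Ba^2+.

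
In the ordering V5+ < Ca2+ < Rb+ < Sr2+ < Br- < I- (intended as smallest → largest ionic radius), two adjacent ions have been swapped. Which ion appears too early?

Rb+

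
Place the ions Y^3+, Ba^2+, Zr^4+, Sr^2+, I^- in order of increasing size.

First list Z and electron count for each: Zr^4+: 36 e⁻, Z=40, Y^3+: 36 e⁻, Z=39, Sr^2+: 36 e⁻, Z=38, Ba^2+: 54 e⁻, Z=56, I^-: 54 e⁻, Z=53. Zr^4+ < Y^3+ (both 36 e⁻, Z=40>39); Y^3+ < Sr^2+ (both 36 e⁻, Z=39>38); Sr^2+ < Ba^2+ (same group, period 5 vs 6); Ba^2+ < I^- (both 54 e⁻, Z=56>53).

Zr^4+ < Y^3+ < Sr^2+ < Ba^2+ < I^-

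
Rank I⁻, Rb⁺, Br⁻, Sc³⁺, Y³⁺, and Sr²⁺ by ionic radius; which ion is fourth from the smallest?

Rb⁺

First list Z and electron count for each: Sc³⁺ (Z=21, 18 e⁻), Y³⁺ (Z=39, 36 e⁻), Sr²⁺ (Z=38, 36 e⁻), Rb⁺ (Z=37, 36 e⁻), Br⁻ (Z=35, 36 e⁻), I⁻ (Z=53, 54 e⁻). Sc³⁺ < Y³⁺ (same group, 1 shell fewer); Y³⁺ < Sr²⁺ (isoelectronic, higher Z=39 is smaller); Sr²⁺ < Rb⁺ (isoelectronic, higher Z=38 is smaller); Rb⁺ < Br⁻ (both 36 e⁻, Z=37>35); Br⁻ < I⁻ (same group, period 4 vs 5).
Ordering: Sc³⁺ < Y³⁺ < Sr²⁺ < Rb⁺ < Br⁻ < I⁻. The fourth smallest is Rb⁺.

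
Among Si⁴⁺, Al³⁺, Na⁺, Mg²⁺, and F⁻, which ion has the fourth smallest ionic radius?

Na⁺

These species are isoelectronic with 10 electrons. The only difference is the number of protons: Si⁴⁺ (Z=14), Al³⁺ (Z=13), Mg²⁺ (Z=12), Na⁺ (Z=11), F⁻ (Z=9). The strongest nuclear pull (Si⁴⁺) gives the smallest ion.
Ordering: Si⁴⁺ < Al³⁺ < Mg²⁺ < Na⁺ < F⁻. The fourth smallest is Na⁺.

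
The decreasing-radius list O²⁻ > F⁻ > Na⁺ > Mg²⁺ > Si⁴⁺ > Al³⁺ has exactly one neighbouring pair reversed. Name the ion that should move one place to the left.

Al³⁺

Scanning neighbour by neighbour, only Si⁴⁺/Al³⁺ violates a trend: Si⁴⁺ and Al³⁺ share 10 electrons; the higher nuclear charge on Si (Z=14) contracts it more, so Si⁴⁺ < Al³⁺. That makes Al³⁺ the one sitting a position late relative to where it belongs.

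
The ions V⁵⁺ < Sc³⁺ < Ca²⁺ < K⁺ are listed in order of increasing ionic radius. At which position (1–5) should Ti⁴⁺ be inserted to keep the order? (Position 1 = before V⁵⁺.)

Each ion has 18 electrons. The ranking follows nuclear charge in reverse — greater Z gives a smaller radius. V⁵⁺ (Z=23), Ti⁴⁺ (Z=22), Sc³⁺ (Z=21), Ca²⁺ (Z=20), K⁺ (Z=19).
Merged order: V⁵⁺ < Ti⁴⁺ < Sc³⁺ < Ca²⁺ < K⁺ — Ti⁴⁺ is number 2.

2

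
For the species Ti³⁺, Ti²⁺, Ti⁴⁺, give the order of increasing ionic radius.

Ti⁴⁺ < Ti³⁺ < Ti²⁺

These are all Ti ions. Removing more electrons (higher positive charge) pulls the remaining electrons in closer, so Ti⁴⁺ is smallest and Ti²⁺ is largest.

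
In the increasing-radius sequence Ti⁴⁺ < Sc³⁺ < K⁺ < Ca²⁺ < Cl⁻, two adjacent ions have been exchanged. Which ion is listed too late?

Ca²⁺

Compare adjacent ions: Ca²⁺ and K⁺ share 18 electrons; the higher nuclear charge on Ca (Z=20) contracts it more, so Ca²⁺ < K⁺ — yet in this increasing list K⁺ sits before Ca²⁺. Nothing else is reversed, so Ca²⁺ should move one place to the left.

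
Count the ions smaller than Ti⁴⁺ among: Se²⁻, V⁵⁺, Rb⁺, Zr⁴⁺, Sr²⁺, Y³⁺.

First list Z and electron count for each: V⁵⁺ (Z=23, 18 e⁻), Ti⁴⁺ (Z=22, 18 e⁻), Zr⁴⁺ (Z=40, 36 e⁻), Y³⁺ (Z=39, 36 e⁻), Sr²⁺ (Z=38, 36 e⁻), Rb⁺ (Z=37, 36 e⁻), Se²⁻ (Z=34, 36 e⁻). V⁵⁺ < Ti⁴⁺ (both 18 e⁻, Z=23>22); Ti⁴⁺ < Zr⁴⁺ (same group, period 4 vs 5); Zr⁴⁺ < Y³⁺ (isoelectronic, higher Z=40 is smaller); Y³⁺ < Sr²⁺ (both 36 e⁻, Z=39>38); Sr²⁺ < Rb⁺ (both 36 e⁻, Z=38>37); Rb⁺ < Se²⁻ (isoelectronic, higher Z=37 is smaller).
Relative to Ti⁴⁺, the ions that are smaller are V⁵⁺. That's 1.

1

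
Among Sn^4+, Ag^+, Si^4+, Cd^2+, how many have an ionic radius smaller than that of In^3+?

First list Z and electron count for each: Si^4+: 10 e⁻, Z=14, Sn^4+: 46 e⁻, Z=50, In^3+: 46 e⁻, Z=49, Cd^2+: 46 e⁻, Z=48, Ag^+: 46 e⁻, Z=47. Si^4+ < Sn^4+ (same group, 2 shells fewer); Sn^4+ < In^3+ (isoelectronic, higher Z=50 is smaller); In^3+ < Cd^2+ (isoelectronic, higher Z=49 is smaller); Cd^2+ < Ag^+ (both 46 e⁻, Z=48>47).
Overall: Si^4+ < Sn^4+ < In^3+ < Cd^2+ < Ag^+. In^3+ has 2 below it and 2 above. Count: 2.

2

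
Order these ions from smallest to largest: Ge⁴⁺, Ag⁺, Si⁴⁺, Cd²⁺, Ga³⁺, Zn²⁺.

Si⁴⁺ < Ge⁴⁺ < Ga³⁺ < Zn²⁺ < Cd²⁺ < Ag⁺

Electron counts and nuclear charges: Si⁴⁺: 10 e⁻, Z=14, Ge⁴⁺: 28 e⁻, Z=32, Ga³⁺: 28 e⁻, Z=31, Zn²⁺: 28 e⁻, Z=30, Cd²⁺: 46 e⁻, Z=48, Ag⁺: 46 e⁻, Z=47. Si⁴⁺ < Ge⁴⁺ (same group, 1 shell fewer); Ge⁴⁺ < Ga³⁺ (isoelectronic, higher Z=32 is smaller); Ga³⁺ < Zn²⁺ (isoelectronic, higher Z=31 is smaller); Zn²⁺ < Cd²⁺ (same group, 1 shell fewer); Cd²⁺ < Ag⁺ (both 46 e⁻, Z=48>47).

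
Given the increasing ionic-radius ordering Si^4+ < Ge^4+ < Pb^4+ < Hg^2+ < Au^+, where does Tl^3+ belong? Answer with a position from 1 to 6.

4

Si^4+ (Z=14, 10 e⁻), Ge^4+ (Z=32, 28 e⁻), Pb^4+ (Z=82, 78 e⁻), Tl^3+ (Z=81, 78 e⁻), Hg^2+ (Z=80, 78 e⁻), Au^+ (Z=79, 78 e⁻). Si^4+ < Ge^4+ (same group, period 3 vs 4); Ge^4+ < Pb^4+ (same group, 2 shells fewer); Pb^4+ < Tl^3+ (both 78 e⁻, Z=82>81); Tl^3+ < Hg^2+ (isoelectronic, higher Z=81 is smaller); Hg^2+ < Au^+ (isoelectronic, higher Z=80 is smaller).
Merged order: Si^4+ < Ge^4+ < Pb^4+ < Tl^3+ < Hg^2+ < Au^+ — Tl^3+ is number 4.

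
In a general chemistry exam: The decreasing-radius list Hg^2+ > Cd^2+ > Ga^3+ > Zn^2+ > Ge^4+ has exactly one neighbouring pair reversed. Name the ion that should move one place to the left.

The pair Ga^3+, Zn^2+ is the wrong way round — they are isoelectronic (28 e⁻) and Ga has more protons than Zn (31 vs 30), making Ga^3+ smaller. All other adjacent pairs agree with periodic trends, so Zn^2+ is the misplaced ion.

Zn^2+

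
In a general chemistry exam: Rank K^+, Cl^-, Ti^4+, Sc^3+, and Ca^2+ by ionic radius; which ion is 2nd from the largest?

All of these have 18 electrons (isoelectronic). With the same electron cloud, the ion with the most protons pulls it in tightest. Nuclear charges: Ti^4+ (Z=22), Sc^3+ (Z=21), Ca^2+ (Z=20), K^+ (Z=19), Cl^- (Z=17). Highest Z is smallest.
Ordering: Ti^4+ < Sc^3+ < Ca^2+ < K^+ < Cl^-. The 2nd largest is K^+.

K^+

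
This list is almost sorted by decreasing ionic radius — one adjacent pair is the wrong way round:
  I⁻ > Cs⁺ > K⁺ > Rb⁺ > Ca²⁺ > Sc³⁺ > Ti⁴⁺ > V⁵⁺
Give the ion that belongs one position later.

K⁺

Compare adjacent ions: same group and charge — period 4 sits above period 5, so K⁺ is smaller — yet in this decreasing list K⁺ sits before Rb⁺. Nothing else is reversed, so K⁺ should move one place to the right.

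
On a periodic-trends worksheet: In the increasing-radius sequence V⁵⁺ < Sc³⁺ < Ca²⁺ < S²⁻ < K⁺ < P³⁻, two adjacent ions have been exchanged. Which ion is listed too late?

K⁺

Scanning neighbour by neighbour, only S²⁻/K⁺ violates a trend: K⁺ and S²⁻ share 18 electrons; the higher nuclear charge on K (Z=19) contracts it more, so K⁺ < S²⁻. That makes K⁺ the one sitting a position late relative to where it belongs.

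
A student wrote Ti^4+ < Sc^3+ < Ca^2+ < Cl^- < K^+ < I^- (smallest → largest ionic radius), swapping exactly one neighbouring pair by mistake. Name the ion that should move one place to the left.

K^+

Compare adjacent ions: both have 18 electrons but Z(K)=19 > Z(Cl)=17, so K^+ should be the smaller of the two — yet in this increasing list Cl^- sits before K^+. Nothing else is reversed, so K^+ should move one place to the left.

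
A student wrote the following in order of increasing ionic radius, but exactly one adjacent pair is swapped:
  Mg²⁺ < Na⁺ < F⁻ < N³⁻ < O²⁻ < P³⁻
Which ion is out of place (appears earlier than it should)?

N³⁻

Scanning neighbour by neighbour, only N³⁻/O²⁻ violates a trend: both have 10 electrons but Z(O)=8 > Z(N)=7, so O²⁻ should be the smaller of the two. That makes N³⁻ the one sitting a position early relative to where it belongs.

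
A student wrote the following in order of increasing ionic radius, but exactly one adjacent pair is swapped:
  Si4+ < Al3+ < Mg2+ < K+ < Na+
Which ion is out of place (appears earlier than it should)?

K+

The pair K+, Na+ is the wrong way round — both in group 1 with the same charge; Na+ (period 3) has the smaller radius. All other adjacent pairs agree with periodic trends, so K+ is the misplaced ion.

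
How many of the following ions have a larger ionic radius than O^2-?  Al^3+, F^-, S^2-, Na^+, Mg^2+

Al^3+ has 10 e⁻ (Z=13), Mg^2+ has 10 e⁻ (Z=12), Na^+ has 10 e⁻ (Z=11), F^- has 10 e⁻ (Z=9), O^2- has 10 e⁻ (Z=8), S^2- has 18 e⁻ (Z=16). Al^3+ < Mg^2+ (both 10 e⁻, Z=13>12); Mg^2+ < Na^+ (isoelectronic, higher Z=12 is smaller); Na^+ < F^- (both 10 e⁻, Z=11>9); F^- < O^2- (isoelectronic, higher Z=9 is smaller); O^2- < S^2- (same group, 1 shell fewer).
Ordering all of them (including O^2-) by radius gives Al^3+ < Mg^2+ < Na^+ < F^- < O^2- < S^2-. That's 1.

1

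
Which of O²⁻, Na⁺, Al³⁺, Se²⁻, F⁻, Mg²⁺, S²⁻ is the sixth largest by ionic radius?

Electron counts and nuclear charges: Al³⁺: 10 e⁻, Z=13, Mg²⁺: 10 e⁻, Z=12, Na⁺: 10 e⁻, Z=11, F⁻: 10 e⁻, Z=9, O²⁻: 10 e⁻, Z=8, S²⁻: 18 e⁻, Z=16, Se²⁻: 36 e⁻, Z=34. Al³⁺ < Mg²⁺ (isoelectronic, higher Z=13 is smaller); Mg²⁺ < Na⁺ (isoelectronic, higher Z=12 is smaller); Na⁺ < F⁻ (both 10 e⁻, Z=11>9); F⁻ < O²⁻ (both 10 e⁻, Z=9>8); O²⁻ < S²⁻ (same group, period 2 vs 3); S²⁻ < Se²⁻ (same group, 1 shell fewer).
That gives Al³⁺ < Mg²⁺ < Na⁺ < F⁻ < O²⁻ < S²⁻ < Se²⁻. From the largest end, number 6 is Mg²⁺.

Mg²⁺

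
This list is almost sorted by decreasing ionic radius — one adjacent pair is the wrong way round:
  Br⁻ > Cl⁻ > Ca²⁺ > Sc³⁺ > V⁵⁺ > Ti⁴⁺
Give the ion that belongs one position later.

V⁵⁺

Compare adjacent ions: V⁵⁺ and Ti⁴⁺ share 18 electrons; the higher nuclear charge on V (Z=23) contracts it more, so V⁵⁺ < Ti⁴⁺ — yet in this decreasing list V⁵⁺ sits before Ti⁴⁺. Nothing else is reversed, so V⁵⁺ should move one place to the right.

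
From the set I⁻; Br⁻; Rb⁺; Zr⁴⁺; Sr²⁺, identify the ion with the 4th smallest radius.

First list Z and electron count for each: Zr⁴⁺: 36 e⁻, Z=40, Sr²⁺: 36 e⁻, Z=38, Rb⁺: 36 e⁻, Z=37, Br⁻: 36 e⁻, Z=35, I⁻: 54 e⁻, Z=53. Zr⁴⁺ < Sr²⁺ (isoelectronic, higher Z=40 is smaller); Sr²⁺ < Rb⁺ (both 36 e⁻, Z=38>37); Rb⁺ < Br⁻ (isoelectronic, higher Z=37 is smaller); Br⁻ < I⁻ (same group, period 4 vs 5).
That gives Zr⁴⁺ < Sr²⁺ < Rb⁺ < Br⁻ < I⁻. From the smallest end, number 4 is Br⁻.

Br⁻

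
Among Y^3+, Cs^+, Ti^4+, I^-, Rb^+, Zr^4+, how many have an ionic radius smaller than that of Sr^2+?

First list Z and electron count for each: Ti^4+ (Z=22, 18 e⁻), Zr^4+ (Z=40, 36 e⁻), Y^3+ (Z=39, 36 e⁻), Sr^2+ (Z=38, 36 e⁻), Rb^+ (Z=37, 36 e⁻), Cs^+ (Z=55, 54 e⁻), I^- (Z=53, 54 e⁻). Ti^4+ < Zr^4+ (same group, 1 shell fewer); Zr^4+ < Y^3+ (isoelectronic, higher Z=40 is smaller); Y^3+ < Sr^2+ (isoelectronic, higher Z=39 is smaller); Sr^2+ < Rb^+ (both 36 e⁻, Z=38>37); Rb^+ < Cs^+ (same group, period 5 vs 6); Cs^+ < I^- (both 54 e⁻, Z=55>53).
Placing each against Sr^2+: smaller — Ti^4+, Zr^4+, Y^3+; larger — Rb^+, Cs^+, I^-. Count: 3.

3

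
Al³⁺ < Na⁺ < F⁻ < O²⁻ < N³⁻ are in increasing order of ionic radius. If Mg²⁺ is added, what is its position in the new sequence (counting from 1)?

2

Each ion has 10 electrons. The ranking follows nuclear charge in reverse — greater Z gives a smaller radius. Al³⁺ (Z=13), Mg²⁺ (Z=12), Na⁺ (Z=11), F⁻ (Z=9), O²⁻ (Z=8), N³⁻ (Z=7).
Merged order: Al³⁺ < Mg²⁺ < Na⁺ < F⁻ < O²⁻ < N³⁻ — Mg²⁺ is number 2.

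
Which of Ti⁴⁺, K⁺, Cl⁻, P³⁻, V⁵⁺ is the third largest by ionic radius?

K⁺

These species are isoelectronic with 18 electrons. The only difference is the number of protons: V⁵⁺ (Z=23), Ti⁴⁺ (Z=22), K⁺ (Z=19), Cl⁻ (Z=17), P³⁻ (Z=15). The strongest nuclear pull (V⁵⁺) gives the smallest ion.
Ordering: V⁵⁺ < Ti⁴⁺ < K⁺ < Cl⁻ < P³⁻. The third largest is K⁺.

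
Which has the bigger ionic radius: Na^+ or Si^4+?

These species are isoelectronic with 10 electrons. The only difference is the number of protons: Si^4+ (Z=14), Na^+ (Z=11). The strongest nuclear pull (Si^4+) gives the smallest ion.

Na^+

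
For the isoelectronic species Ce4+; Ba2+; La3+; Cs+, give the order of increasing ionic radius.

Ce4+ < La3+ < Ba2+ < Cs+

All of these have 54 electrons (isoelectronic). With the same electron cloud, the ion with the most protons pulls it in tightest. Nuclear charges: Ce4+ (Z=58), La3+ (Z=57), Ba2+ (Z=56), Cs+ (Z=55). Highest Z is smallest.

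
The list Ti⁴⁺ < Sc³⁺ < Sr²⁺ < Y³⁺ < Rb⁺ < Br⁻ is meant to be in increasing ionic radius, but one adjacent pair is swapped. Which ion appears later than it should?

Y³⁺

Check each adjacent pair. Sr²⁺ and Y³⁺ are reversed: Y³⁺ and Sr²⁺ share 36 electrons; the higher nuclear charge on Y (Z=39) contracts it more, so Y³⁺ < Sr²⁺. No other neighbouring pair contradicts the periodic trends, so Y³⁺ is the ion listed too late.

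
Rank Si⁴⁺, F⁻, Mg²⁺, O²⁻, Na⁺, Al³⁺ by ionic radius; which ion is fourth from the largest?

Mg²⁺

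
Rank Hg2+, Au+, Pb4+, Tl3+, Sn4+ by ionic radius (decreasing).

Au+ > Hg2+ > Tl3+ > Pb4+ > Sn4+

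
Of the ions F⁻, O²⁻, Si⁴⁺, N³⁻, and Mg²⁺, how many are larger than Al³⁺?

4

All of these have 10 electrons (isoelectronic). With the same electron cloud, the ion with the most protons pulls it in tightest. Nuclear charges: Si⁴⁺ (Z=14), Al³⁺ (Z=13), Mg²⁺ (Z=12), F⁻ (Z=9), O²⁻ (Z=8), N³⁻ (Z=7). Highest Z is smallest.
Overall: Si⁴⁺ < Al³⁺ < Mg²⁺ < F⁻ < O²⁻ < N³⁻. Al³⁺ has 1 below it and 4 above. That's 4.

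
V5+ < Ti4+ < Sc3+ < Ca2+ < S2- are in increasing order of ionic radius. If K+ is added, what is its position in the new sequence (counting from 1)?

5

All of these have 18 electrons (isoelectronic). With the same electron cloud, the ion with the most protons pulls it in tightest. Nuclear charges: V5+ (Z=23), Ti4+ (Z=22), Sc3+ (Z=21), Ca2+ (Z=20), K+ (Z=19), S2- (Z=16). Highest Z is smallest.
With K+ included the full order is V5+ < Ti4+ < Sc3+ < Ca2+ < K+ < S2-, so it takes position 5.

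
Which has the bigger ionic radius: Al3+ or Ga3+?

All are in the same group with charge +3. Radius grows down the group as n (the outermost shell) increases.

Ga3+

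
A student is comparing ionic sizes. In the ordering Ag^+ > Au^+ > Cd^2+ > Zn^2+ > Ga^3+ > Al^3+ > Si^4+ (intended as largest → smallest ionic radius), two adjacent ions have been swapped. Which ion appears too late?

Au^+

Scanning neighbour by neighbour, only Ag^+/Au^+ violates a trend: Ag^+ and Au^+ are in one column with the same charge; the lighter period-5 ion has one fewer shell and is smaller. That makes Au^+ the one sitting a position late relative to where it belongs.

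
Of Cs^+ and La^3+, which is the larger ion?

Each ion has 54 electrons. The ranking follows nuclear charge in reverse — greater Z gives a smaller radius. La^3+ (Z=57), Cs^+ (Z=55).

Cs^+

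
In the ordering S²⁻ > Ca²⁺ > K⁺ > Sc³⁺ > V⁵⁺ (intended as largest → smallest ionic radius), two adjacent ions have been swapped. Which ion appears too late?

The pair Ca²⁺, K⁺ is the wrong way round — they are isoelectronic (18 e⁻) and Ca has more protons than K (20 vs 19), making Ca²⁺ smaller. All other adjacent pairs agree with periodic trends, so K⁺ is the misplaced ion.

K⁺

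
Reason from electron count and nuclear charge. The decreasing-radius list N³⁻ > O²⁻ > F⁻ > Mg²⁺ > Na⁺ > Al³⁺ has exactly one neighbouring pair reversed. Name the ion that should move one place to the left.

Na⁺

Scanning neighbour by neighbour, only Mg²⁺/Na⁺ violates a trend: they are isoelectronic (10 e⁻) and Mg has more protons than Na (12 vs 11), making Mg²⁺ smaller. That makes Na⁺ the one sitting a position late relative to where it belongs.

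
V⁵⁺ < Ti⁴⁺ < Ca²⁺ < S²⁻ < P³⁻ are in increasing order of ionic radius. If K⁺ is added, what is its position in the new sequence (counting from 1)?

4

Each ion has 18 electrons. The ranking follows nuclear charge in reverse — greater Z gives a smaller radius. V⁵⁺ (Z=23), Ti⁴⁺ (Z=22), Ca²⁺ (Z=20), K⁺ (Z=19), S²⁻ (Z=16), P³⁻ (Z=15).
The complete sequence is V⁵⁺ < Ti⁴⁺ < Ca²⁺ < K⁺ < S²⁻ < P³⁻. K⁺ sits at position 4.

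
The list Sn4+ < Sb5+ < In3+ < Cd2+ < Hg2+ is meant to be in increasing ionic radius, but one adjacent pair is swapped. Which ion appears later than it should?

Scanning neighbour by neighbour, only Sn4+/Sb5+ violates a trend: Sb5+ and Sn4+ share 46 electrons; the higher nuclear charge on Sb (Z=51) contracts it more, so Sb5+ < Sn4+. That makes Sb5+ the one sitting a position late relative to where it belongs.

Sb5+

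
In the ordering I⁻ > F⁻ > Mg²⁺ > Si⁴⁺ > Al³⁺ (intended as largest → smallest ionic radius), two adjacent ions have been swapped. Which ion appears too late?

Al³⁺

Check each adjacent pair. Si⁴⁺ and Al³⁺ are reversed: both have 10 electrons but Z(Si)=14 > Z(Al)=13, so Si⁴⁺ should be the smaller of the two. No other neighbouring pair contradicts the periodic trends, so Al³⁺ is the ion listed too late.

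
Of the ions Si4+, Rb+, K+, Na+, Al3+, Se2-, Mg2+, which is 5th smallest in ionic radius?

Work out protons and electrons: Si4+: 10 e⁻, Z=14, Al3+: 10 e⁻, Z=13, Mg2+: 10 e⁻, Z=12, Na+: 10 e⁻, Z=11, K+: 18 e⁻, Z=19, Rb+: 36 e⁻, Z=37, Se2-: 36 e⁻, Z=34. Si4+ < Al3+ (isoelectronic, higher Z=14 is smaller); Al3+ < Mg2+ (both 10 e⁻, Z=13>12); Mg2+ < Na+ (isoelectronic, higher Z=12 is smaller); Na+ < K+ (same group, 1 shell fewer); K+ < Rb+ (same group, 1 shell fewer); Rb+ < Se2- (isoelectronic, higher Z=37 is smaller).
That gives Si4+ < Al3+ < Mg2+ < Na+ < K+ < Rb+ < Se2-. From the smallest end, number 5 is K+.

K+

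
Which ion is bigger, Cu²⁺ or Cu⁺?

Cu⁺

For a single element, ionic radius drops as positive charge rises — Cu²⁺ < Cu⁺.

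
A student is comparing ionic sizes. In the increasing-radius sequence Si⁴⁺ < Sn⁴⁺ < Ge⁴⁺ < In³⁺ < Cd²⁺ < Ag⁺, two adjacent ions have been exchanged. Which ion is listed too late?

The pair Sn⁴⁺, Ge⁴⁺ is the wrong way round — Ge⁴⁺ and Sn⁴⁺ are in one column with the same charge; the lighter period-4 ion has one fewer shell and is smaller. All other adjacent pairs agree with periodic trends, so Ge⁴⁺ is the misplaced ion.

Ge⁴⁺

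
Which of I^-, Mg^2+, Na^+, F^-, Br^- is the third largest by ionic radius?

F^-

Mg^2+ (Z=12, 10 e⁻), Na^+ (Z=11, 10 e⁻), F^- (Z=9, 10 e⁻), Br^- (Z=35, 36 e⁻), I^- (Z=53, 54 e⁻). Mg^2+ < Na^+ (both 10 e⁻, Z=12>11); Na^+ < F^- (both 10 e⁻, Z=11>9); F^- < Br^- (same group, 2 shells fewer); Br^- < I^- (same group, 1 shell fewer).
Full ascending order: Mg^2+ < Na^+ < F^- < Br^- < I^-. Counting from the largest, position 3 is F^-.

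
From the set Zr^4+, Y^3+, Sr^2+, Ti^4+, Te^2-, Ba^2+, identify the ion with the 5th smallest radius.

Ba^2+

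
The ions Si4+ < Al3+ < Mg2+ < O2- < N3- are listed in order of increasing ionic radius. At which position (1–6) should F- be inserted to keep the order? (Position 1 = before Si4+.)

These species are isoelectronic with 10 electrons. The only difference is the number of protons: Si4+ (Z=14), Al3+ (Z=13), Mg2+ (Z=12), F- (Z=9), O2- (Z=8), N3- (Z=7). The strongest nuclear pull (Si4+) gives the smallest ion.
With F- included the full order is Si4+ < Al3+ < Mg2+ < F- < O2- < N3-, so it takes position 4.

4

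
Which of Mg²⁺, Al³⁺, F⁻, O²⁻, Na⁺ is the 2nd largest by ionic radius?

F⁻

Isoelectronic series (10 e⁻ each). Size is set by nuclear charge: more protons means a smaller ion. Al³⁺ (Z=13), Mg²⁺ (Z=12), Na⁺ (Z=11), F⁻ (Z=9), O²⁻ (Z=8).
So the order is Al³⁺ < Mg²⁺ < Na⁺ < F⁻ < O²⁻; the 2nd-largest ion is F⁻.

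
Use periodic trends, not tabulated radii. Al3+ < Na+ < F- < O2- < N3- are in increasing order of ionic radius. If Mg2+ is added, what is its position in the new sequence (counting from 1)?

2

Each ion has 10 electrons. The ranking follows nuclear charge in reverse — greater Z gives a smaller radius. Al3+ (Z=13), Mg2+ (Z=12), Na+ (Z=11), F- (Z=9), O2- (Z=8), N3- (Z=7).
Merged order: Al3+ < Mg2+ < Na+ < F- < O2- < N3- — Mg2+ is number 2.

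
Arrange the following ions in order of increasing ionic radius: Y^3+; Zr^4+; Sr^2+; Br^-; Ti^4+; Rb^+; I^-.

Ti^4+: 18 e⁻, Z=22, Zr^4+: 36 e⁻, Z=40, Y^3+: 36 e⁻, Z=39, Sr^2+: 36 e⁻, Z=38, Rb^+: 36 e⁻, Z=37, Br^-: 36 e⁻, Z=35, I^-: 54 e⁻, Z=53. Ti^4+ < Zr^4+ (same group, period 4 vs 5); Zr^4+ < Y^3+ (both 36 e⁻, Z=40>39); Y^3+ < Sr^2+ (isoelectronic, higher Z=39 is smaller); Sr^2+ < Rb^+ (isoelectronic, higher Z=38 is smaller); Rb^+ < Br^- (both 36 e⁻, Z=37>35); Br^- < I^- (same group, 1 shell fewer).

Ti^4+ < Zr^4+ < Y^3+ < Sr^2+ < Rb^+ < Br^- < I^-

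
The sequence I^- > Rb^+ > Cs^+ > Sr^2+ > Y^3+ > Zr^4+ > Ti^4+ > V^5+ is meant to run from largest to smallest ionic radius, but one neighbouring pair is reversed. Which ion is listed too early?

Compare adjacent ions: both in group 1 with the same charge; Rb^+ (period 5) has the smaller radius — yet in this decreasing list Rb^+ sits before Cs^+. Nothing else is reversed, so Rb^+ should move one place to the right.

Rb^+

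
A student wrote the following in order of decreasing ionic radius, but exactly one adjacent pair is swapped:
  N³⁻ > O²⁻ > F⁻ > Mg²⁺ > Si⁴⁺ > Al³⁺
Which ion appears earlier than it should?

Check each adjacent pair. Si⁴⁺ and Al³⁺ are reversed: they are isoelectronic (10 e⁻) and Si has more protons than Al (14 vs 13), making Si⁴⁺ smaller. No other neighbouring pair contradicts the periodic trends, so Si⁴⁺ is the ion listed too early.

Si⁴⁺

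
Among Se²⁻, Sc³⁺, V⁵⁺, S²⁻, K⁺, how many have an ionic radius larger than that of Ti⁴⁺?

First list Z and electron count for each: V⁵⁺: 18 e⁻, Z=23, Ti⁴⁺: 18 e⁻, Z=22, Sc³⁺: 18 e⁻, Z=21, K⁺: 18 e⁻, Z=19, S²⁻: 18 e⁻, Z=16, Se²⁻: 36 e⁻, Z=34. V⁵⁺ < Ti⁴⁺ (both 18 e⁻, Z=23>22); Ti⁴⁺ < Sc³⁺ (isoelectronic, higher Z=22 is smaller); Sc³⁺ < K⁺ (both 18 e⁻, Z=21>19); K⁺ < S²⁻ (isoelectronic, higher Z=19 is smaller); S²⁻ < Se²⁻ (same group, 1 shell fewer).
Relative to Ti⁴⁺, the ions that are larger are Sc³⁺, K⁺, S²⁻, Se²⁻. That's 4.

4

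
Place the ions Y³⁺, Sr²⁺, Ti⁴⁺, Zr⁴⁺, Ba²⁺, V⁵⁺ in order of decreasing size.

Tabulating Z and e⁻: V⁵⁺: 18 e⁻, Z=23, Ti⁴⁺: 18 e⁻, Z=22, Zr⁴⁺: 36 e⁻, Z=40, Y³⁺: 36 e⁻, Z=39, Sr²⁺: 36 e⁻, Z=38, Ba²⁺: 54 e⁻, Z=56. V⁵⁺ < Ti⁴⁺ (isoelectronic, higher Z=23 is smaller); Ti⁴⁺ < Zr⁴⁺ (same group, period 4 vs 5); Zr⁴⁺ < Y³⁺ (both 36 e⁻, Z=40>39); Y³⁺ < Sr²⁺ (both 36 e⁻, Z=39>38); Sr²⁺ < Ba²⁺ (same group, period 5 vs 6).

Ba²⁺ > Sr²⁺ > Y³⁺ > Zr⁴⁺ > Ti⁴⁺ > V⁵⁺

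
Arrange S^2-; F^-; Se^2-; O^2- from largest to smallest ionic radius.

F^- has 10 e⁻ (Z=9), O^2- has 10 e⁻ (Z=8), S^2- has 18 e⁻ (Z=16), Se^2- has 36 e⁻ (Z=34). F^- < O^2- (isoelectronic, higher Z=9 is smaller); O^2- < S^2- (same group, 1 shell fewer); S^2- < Se^2- (same group, 1 shell fewer).

Se^2- > S^2- > O^2- > F^-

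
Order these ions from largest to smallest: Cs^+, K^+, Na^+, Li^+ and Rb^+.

Cs^+ > Rb^+ > K^+ > Na^+ > Li^+

Same group, same charge. Going down the group adds an extra shell of electrons, so the ion gets larger: Li^+ is highest in the group and smallest.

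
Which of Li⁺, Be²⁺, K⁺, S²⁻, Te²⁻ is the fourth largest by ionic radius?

Be²⁺ (Z=4, 2 e⁻), Li⁺ (Z=3, 2 e⁻), K⁺ (Z=19, 18 e⁻), S²⁻ (Z=16, 18 e⁻), Te²⁻ (Z=52, 54 e⁻). Be²⁺ < Li⁺ (both 2 e⁻, Z=4>3); Li⁺ < K⁺ (same group, period 2 vs 4); K⁺ < S²⁻ (isoelectronic, higher Z=19 is smaller); S²⁻ < Te²⁻ (same group, period 3 vs 5).
So the order is Be²⁺ < Li⁺ < K⁺ < S²⁻ < Te²⁻; the 4th-largest ion is Li⁺.

Li⁺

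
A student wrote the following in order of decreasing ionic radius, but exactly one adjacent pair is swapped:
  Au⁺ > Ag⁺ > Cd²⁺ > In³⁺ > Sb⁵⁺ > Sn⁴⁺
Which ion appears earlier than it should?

Check each adjacent pair. Sb⁵⁺ and Sn⁴⁺ are reversed: both have 46 electrons but Z(Sb)=51 > Z(Sn)=50, so Sb⁵⁺ should be the smaller of the two. No other neighbouring pair contradicts the periodic trends, so Sb⁵⁺ is the ion listed too early.

Sb⁵⁺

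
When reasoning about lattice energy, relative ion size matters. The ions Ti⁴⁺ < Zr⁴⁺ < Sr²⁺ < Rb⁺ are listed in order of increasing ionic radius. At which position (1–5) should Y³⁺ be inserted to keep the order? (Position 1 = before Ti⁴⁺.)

3

Ti⁴⁺ has 18 e⁻ (Z=22), Zr⁴⁺ has 36 e⁻ (Z=40), Y³⁺ has 36 e⁻ (Z=39), Sr²⁺ has 36 e⁻ (Z=38), Rb⁺ has 36 e⁻ (Z=37). Ti⁴⁺ < Zr⁴⁺ (same group, period 4 vs 5); Zr⁴⁺ < Y³⁺ (isoelectronic, higher Z=40 is smaller); Y³⁺ < Sr²⁺ (both 36 e⁻, Z=39>38); Sr²⁺ < Rb⁺ (isoelectronic, higher Z=38 is smaller).
With Y³⁺ included the full order is Ti⁴⁺ < Zr⁴⁺ < Y³⁺ < Sr²⁺ < Rb⁺, so it takes position 3.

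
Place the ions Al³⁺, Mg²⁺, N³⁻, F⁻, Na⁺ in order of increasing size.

Al³⁺ < Mg²⁺ < Na⁺ < F⁻ < N³⁻

Isoelectronic series (10 e⁻ each). Size is set by nuclear charge: more protons means a smaller ion. Al³⁺ (Z=13), Mg²⁺ (Z=12), Na⁺ (Z=11), F⁻ (Z=9), N³⁻ (Z=7).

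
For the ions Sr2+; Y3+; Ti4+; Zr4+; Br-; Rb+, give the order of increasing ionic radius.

Ti4+ < Zr4+ < Y3+ < Sr2+ < Rb+ < Br-

Ti4+ has 18 e⁻ (Z=22), Zr4+ has 36 e⁻ (Z=40), Y3+ has 36 e⁻ (Z=39), Sr2+ has 36 e⁻ (Z=38), Rb+ has 36 e⁻ (Z=37), Br- has 36 e⁻ (Z=35). Ti4+ < Zr4+ (same group, period 4 vs 5); Zr4+ < Y3+ (isoelectronic, higher Z=40 is smaller); Y3+ < Sr2+ (both 36 e⁻, Z=39>38); Sr2+ < Rb+ (both 36 e⁻, Z=38>37); Rb+ < Br- (both 36 e⁻, Z=37>35).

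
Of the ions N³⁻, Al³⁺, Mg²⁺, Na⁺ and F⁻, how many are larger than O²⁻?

All of these have 10 electrons (isoelectronic). With the same electron cloud, the ion with the most protons pulls it in tightest. Nuclear charges: Al³⁺ (Z=13), Mg²⁺ (Z=12), Na⁺ (Z=11), F⁻ (Z=9), O²⁻ (Z=8), N³⁻ (Z=7). Highest Z is smallest.
Overall: Al³⁺ < Mg²⁺ < Na⁺ < F⁻ < O²⁻ < N³⁻. O²⁻ has 4 below it and 1 above. Count: 1.

1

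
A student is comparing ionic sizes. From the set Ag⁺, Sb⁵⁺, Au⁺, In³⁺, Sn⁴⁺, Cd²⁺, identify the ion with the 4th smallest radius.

Sb⁵⁺ has 46 e⁻ (Z=51), Sn⁴⁺ has 46 e⁻ (Z=50), In³⁺ has 46 e⁻ (Z=49), Cd²⁺ has 46 e⁻ (Z=48), Ag⁺ has 46 e⁻ (Z=47), Au⁺ has 78 e⁻ (Z=79). Sb⁵⁺ < Sn⁴⁺ (isoelectronic, higher Z=51 is smaller); Sn⁴⁺ < In³⁺ (isoelectronic, higher Z=50 is smaller); In³⁺ < Cd²⁺ (isoelectronic, higher Z=49 is smaller); Cd²⁺ < Ag⁺ (isoelectronic, higher Z=48 is smaller); Ag⁺ < Au⁺ (same group, 1 shell fewer).
Full ascending order: Sb⁵⁺ < Sn⁴⁺ < In³⁺ < Cd²⁺ < Ag⁺ < Au⁺. Counting from the smallest, position 4 is Cd²⁺.

Cd²⁺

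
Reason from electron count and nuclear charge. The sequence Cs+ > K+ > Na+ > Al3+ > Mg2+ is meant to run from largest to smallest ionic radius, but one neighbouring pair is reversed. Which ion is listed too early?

Al3+

The pair Al3+, Mg2+ is the wrong way round — both have 10 electrons but Z(Al)=13 > Z(Mg)=12, so Al3+ should be the smaller of the two. All other adjacent pairs agree with periodic trends, so Al3+ is the misplaced ion.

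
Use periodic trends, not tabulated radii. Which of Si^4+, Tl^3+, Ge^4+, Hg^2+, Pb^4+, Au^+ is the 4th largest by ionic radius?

First list Z and electron count for each: Si^4+ (Z=14, 10 e⁻), Ge^4+ (Z=32, 28 e⁻), Pb^4+ (Z=82, 78 e⁻), Tl^3+ (Z=81, 78 e⁻), Hg^2+ (Z=80, 78 e⁻), Au^+ (Z=79, 78 e⁻). Si^4+ < Ge^4+ (same group, period 3 vs 4); Ge^4+ < Pb^4+ (same group, 2 shells fewer); Pb^4+ < Tl^3+ (both 78 e⁻, Z=82>81); Tl^3+ < Hg^2+ (both 78 e⁻, Z=81>80); Hg^2+ < Au^+ (isoelectronic, higher Z=80 is smaller).
So the order is Si^4+ < Ge^4+ < Pb^4+ < Tl^3+ < Hg^2+ < Au^+; the 4th-largest ion is Pb^4+.

Pb^4+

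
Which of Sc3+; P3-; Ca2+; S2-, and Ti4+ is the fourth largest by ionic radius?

All of these have 18 electrons (isoelectronic). With the same electron cloud, the ion with the most protons pulls it in tightest. Nuclear charges: Ti4+ (Z=22), Sc3+ (Z=21), Ca2+ (Z=20), S2- (Z=16), P3- (Z=15). Highest Z is smallest.
That gives Ti4+ < Sc3+ < Ca2+ < S2- < P3-. From the largest end, number 4 is Sc3+.

Sc3+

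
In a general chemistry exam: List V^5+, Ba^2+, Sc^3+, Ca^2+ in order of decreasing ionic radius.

Ba^2+ > Ca^2+ > Sc^3+ > V^5+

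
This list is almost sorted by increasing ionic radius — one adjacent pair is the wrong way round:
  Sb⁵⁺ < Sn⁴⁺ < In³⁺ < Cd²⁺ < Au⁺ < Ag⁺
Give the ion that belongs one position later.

Au⁺

Scanning neighbour by neighbour, only Au⁺/Ag⁺ violates a trend: Ag⁺ and Au⁺ are in one column with the same charge; the lighter period-5 ion has one fewer shell and is smaller. That makes Au⁺ the one sitting a position early relative to where it belongs.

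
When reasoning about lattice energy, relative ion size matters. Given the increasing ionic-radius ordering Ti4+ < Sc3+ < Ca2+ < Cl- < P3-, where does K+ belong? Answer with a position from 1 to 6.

4

These species are isoelectronic with 18 electrons. The only difference is the number of protons: Ti4+ (Z=22), Sc3+ (Z=21), Ca2+ (Z=20), K+ (Z=19), Cl- (Z=17), P3- (Z=15). The strongest nuclear pull (Ti4+) gives the smallest ion.
With K+ included the full order is Ti4+ < Sc3+ < Ca2+ < K+ < Cl- < P3-, so it takes position 4.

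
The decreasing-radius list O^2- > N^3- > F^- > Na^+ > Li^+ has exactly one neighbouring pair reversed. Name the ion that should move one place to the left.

The pair O^2-, N^3- is the wrong way round — O^2- and N^3- share 10 electrons; the higher nuclear charge on O (Z=8) contracts it more, so O^2- < N^3-. All other adjacent pairs agree with periodic trends, so N^3- is the misplaced ion.

N^3-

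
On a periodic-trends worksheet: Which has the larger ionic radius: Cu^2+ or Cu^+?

Cu^+

For a single element, ionic radius drops as positive charge rises — Cu^2+ < Cu^+.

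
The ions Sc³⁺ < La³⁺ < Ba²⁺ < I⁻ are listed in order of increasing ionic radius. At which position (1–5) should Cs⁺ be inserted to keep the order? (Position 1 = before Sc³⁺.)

Tabulating Z and e⁻: Sc³⁺ has 18 e⁻ (Z=21), La³⁺ has 54 e⁻ (Z=57), Ba²⁺ has 54 e⁻ (Z=56), Cs⁺ has 54 e⁻ (Z=55), I⁻ has 54 e⁻ (Z=53). Sc³⁺ < La³⁺ (same group, 2 shells fewer); La³⁺ < Ba²⁺ (isoelectronic, higher Z=57 is smaller); Ba²⁺ < Cs⁺ (both 54 e⁻, Z=56>55); Cs⁺ < I⁻ (both 54 e⁻, Z=55>53).
Merged order: Sc³⁺ < La³⁺ < Ba²⁺ < Cs⁺ < I⁻ — Cs⁺ is number 4.

4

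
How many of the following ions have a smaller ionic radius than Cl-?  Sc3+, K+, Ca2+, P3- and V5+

These species are isoelectronic with 18 electrons. The only difference is the number of protons: V5+ (Z=23), Sc3+ (Z=21), Ca2+ (Z=20), K+ (Z=19), Cl- (Z=17), P3- (Z=15). The strongest nuclear pull (V5+) gives the smallest ion.
Relative to Cl-, the ions that are smaller are V5+, Sc3+, Ca2+, K+. Count: 4.

4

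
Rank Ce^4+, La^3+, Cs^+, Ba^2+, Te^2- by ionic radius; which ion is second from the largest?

Cs^+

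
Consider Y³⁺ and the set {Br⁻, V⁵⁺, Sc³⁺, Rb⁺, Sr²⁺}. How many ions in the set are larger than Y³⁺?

3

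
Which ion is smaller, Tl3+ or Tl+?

These are all Tl ions. Removing more electrons (higher positive charge) pulls the remaining electrons in closer, so Tl3+ is smallest and Tl+ is largest.

Tl3+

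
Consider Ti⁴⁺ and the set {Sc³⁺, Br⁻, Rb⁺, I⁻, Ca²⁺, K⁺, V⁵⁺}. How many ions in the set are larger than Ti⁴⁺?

6

Work out protons and electrons: V⁵⁺ has 18 e⁻ (Z=23), Ti⁴⁺ has 18 e⁻ (Z=22), Sc³⁺ has 18 e⁻ (Z=21), Ca²⁺ has 18 e⁻ (Z=20), K⁺ has 18 e⁻ (Z=19), Rb⁺ has 36 e⁻ (Z=37), Br⁻ has 36 e⁻ (Z=35), I⁻ has 54 e⁻ (Z=53). V⁵⁺ < Ti⁴⁺ (both 18 e⁻, Z=23>22); Ti⁴⁺ < Sc³⁺ (isoelectronic, higher Z=22 is smaller); Sc³⁺ < Ca²⁺ (both 18 e⁻, Z=21>20); Ca²⁺ < K⁺ (both 18 e⁻, Z=20>19); K⁺ < Rb⁺ (same group, 1 shell fewer); Rb⁺ < Br⁻ (both 36 e⁻, Z=37>35); Br⁻ < I⁻ (same group, period 4 vs 5).
Ordering all of them (including Ti⁴⁺) by radius gives V⁵⁺ < Ti⁴⁺ < Sc³⁺ < Ca²⁺ < K⁺ < Rb⁺ < Br⁻ < I⁻. Count: 6.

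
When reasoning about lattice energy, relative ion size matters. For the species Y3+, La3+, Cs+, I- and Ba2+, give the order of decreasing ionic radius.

Electron counts and nuclear charges: Y3+: 36 e⁻, Z=39, La3+: 54 e⁻, Z=57, Ba2+: 54 e⁻, Z=56, Cs+: 54 e⁻, Z=55, I-: 54 e⁻, Z=53. Y3+ < La3+ (same group, period 5 vs 6); La3+ < Ba2+ (isoelectronic, higher Z=57 is smaller); Ba2+ < Cs+ (both 54 e⁻, Z=56>55); Cs+ < I- (isoelectronic, higher Z=55 is smaller).

I- > Cs+ > Ba2+ > La3+ > Y3+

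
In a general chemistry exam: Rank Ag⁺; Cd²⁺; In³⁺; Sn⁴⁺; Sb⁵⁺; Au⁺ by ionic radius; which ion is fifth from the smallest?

Ag⁺

Electron counts and nuclear charges: Sb⁵⁺ (Z=51, 46 e⁻), Sn⁴⁺ (Z=50, 46 e⁻), In³⁺ (Z=49, 46 e⁻), Cd²⁺ (Z=48, 46 e⁻), Ag⁺ (Z=47, 46 e⁻), Au⁺ (Z=79, 78 e⁻). Sb⁵⁺ < Sn⁴⁺ (isoelectronic, higher Z=51 is smaller); Sn⁴⁺ < In³⁺ (both 46 e⁻, Z=50>49); In³⁺ < Cd²⁺ (both 46 e⁻, Z=49>48); Cd²⁺ < Ag⁺ (isoelectronic, higher Z=48 is smaller); Ag⁺ < Au⁺ (same group, period 5 vs 6).
That gives Sb⁵⁺ < Sn⁴⁺ < In³⁺ < Cd²⁺ < Ag⁺ < Au⁺. From the smallest end, number 5 is Ag⁺.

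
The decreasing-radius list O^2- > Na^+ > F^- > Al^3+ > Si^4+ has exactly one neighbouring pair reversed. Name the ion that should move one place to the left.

Compare adjacent ions: Na^+ and F^- share 10 electrons; the higher nuclear charge on Na (Z=11) contracts it more, so Na^+ < F^- — yet in this decreasing list Na^+ sits before F^-. Nothing else is reversed, so F^- should move one place to the left.

F^-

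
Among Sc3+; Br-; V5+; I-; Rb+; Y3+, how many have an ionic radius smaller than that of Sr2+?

3

Electron counts and nuclear charges: V5+: 18 e⁻, Z=23, Sc3+: 18 e⁻, Z=21, Y3+: 36 e⁻, Z=39, Sr2+: 36 e⁻, Z=38, Rb+: 36 e⁻, Z=37, Br-: 36 e⁻, Z=35, I-: 54 e⁻, Z=53. V5+ < Sc3+ (both 18 e⁻, Z=23>21); Sc3+ < Y3+ (same group, period 4 vs 5); Y3+ < Sr2+ (both 36 e⁻, Z=39>38); Sr2+ < Rb+ (both 36 e⁻, Z=38>37); Rb+ < Br- (isoelectronic, higher Z=37 is smaller); Br- < I- (same group, 1 shell fewer).
Ordering all of them (including Sr2+) by radius gives V5+ < Sc3+ < Y3+ < Sr2+ < Rb+ < Br- < I-. That's 3.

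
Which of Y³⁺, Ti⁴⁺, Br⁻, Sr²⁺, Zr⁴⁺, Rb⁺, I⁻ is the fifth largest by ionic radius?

Y³⁺

Electron counts and nuclear charges: Ti⁴⁺ (Z=22, 18 e⁻), Zr⁴⁺ (Z=40, 36 e⁻), Y³⁺ (Z=39, 36 e⁻), Sr²⁺ (Z=38, 36 e⁻), Rb⁺ (Z=37, 36 e⁻), Br⁻ (Z=35, 36 e⁻), I⁻ (Z=53, 54 e⁻). Ti⁴⁺ < Zr⁴⁺ (same group, 1 shell fewer); Zr⁴⁺ < Y³⁺ (isoelectronic, higher Z=40 is smaller); Y³⁺ < Sr²⁺ (both 36 e⁻, Z=39>38); Sr²⁺ < Rb⁺ (both 36 e⁻, Z=38>37); Rb⁺ < Br⁻ (isoelectronic, higher Z=37 is smaller); Br⁻ < I⁻ (same group, period 4 vs 5).
So the order is Ti⁴⁺ < Zr⁴⁺ < Y³⁺ < Sr²⁺ < Rb⁺ < Br⁻ < I⁻; the 5th-largest ion is Y³⁺.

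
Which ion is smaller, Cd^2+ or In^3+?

These species are isoelectronic with 46 electrons. The only difference is the number of protons: In^3+ (Z=49), Cd^2+ (Z=48). The strongest nuclear pull (In^3+) gives the smallest ion.

In^3+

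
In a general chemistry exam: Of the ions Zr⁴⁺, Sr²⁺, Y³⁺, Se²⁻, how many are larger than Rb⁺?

1

All of these have 36 electrons (isoelectronic). With the same electron cloud, the ion with the most protons pulls it in tightest. Nuclear charges: Zr⁴⁺ (Z=40), Y³⁺ (Z=39), Sr²⁺ (Z=38), Rb⁺ (Z=37), Se²⁻ (Z=34). Highest Z is smallest.
Overall: Zr⁴⁺ < Y³⁺ < Sr²⁺ < Rb⁺ < Se²⁻. Rb⁺ has 3 below it and 1 above. Count: 1.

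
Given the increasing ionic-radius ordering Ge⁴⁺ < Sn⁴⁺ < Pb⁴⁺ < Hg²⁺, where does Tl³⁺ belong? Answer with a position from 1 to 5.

Ge⁴⁺: 28 e⁻, Z=32, Sn⁴⁺: 46 e⁻, Z=50, Pb⁴⁺: 78 e⁻, Z=82, Tl³⁺: 78 e⁻, Z=81, Hg²⁺: 78 e⁻, Z=80. Ge⁴⁺ < Sn⁴⁺ (same group, period 4 vs 5); Sn⁴⁺ < Pb⁴⁺ (same group, 1 shell fewer); Pb⁴⁺ < Tl³⁺ (isoelectronic, higher Z=82 is smaller); Tl³⁺ < Hg²⁺ (isoelectronic, higher Z=81 is smaller).
The complete sequence is Ge⁴⁺ < Sn⁴⁺ < Pb⁴⁺ < Tl³⁺ < Hg²⁺. Tl³⁺ sits at position 4.

4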